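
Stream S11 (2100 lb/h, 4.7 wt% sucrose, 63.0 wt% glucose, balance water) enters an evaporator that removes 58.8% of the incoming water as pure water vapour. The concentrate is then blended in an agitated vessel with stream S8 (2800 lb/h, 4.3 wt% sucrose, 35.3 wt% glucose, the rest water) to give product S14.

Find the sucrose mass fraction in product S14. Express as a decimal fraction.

0.0487

Vapour removed = 0.588×0.323×2100 = 398.84 lb/h; concentrate = 1701.2 lb/h.
sucrose reaching the mixer = 98.7 (from concentrate) + 2800×0.043 = 219.1 lb/h.
Product flow = 1701.2 + 2800 = 4501.2 lb/h; sucrose fraction = 0.0487.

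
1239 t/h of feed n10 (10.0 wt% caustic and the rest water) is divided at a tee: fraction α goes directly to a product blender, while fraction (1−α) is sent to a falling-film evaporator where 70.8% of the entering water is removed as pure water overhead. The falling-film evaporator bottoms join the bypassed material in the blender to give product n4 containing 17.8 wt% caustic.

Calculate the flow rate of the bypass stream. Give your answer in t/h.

386.9 t/h

All 1239×0.100 = 123.9 t/h of caustic reaches n4, so n4 = 123.9/0.178 = 696.07 t/h and vapour = 542.93 t/h.
The evaporator receives (1−α)·1239 of feed at 0.900 water and removes 0.708 of that water:
0.708×0.900×(1−α)×1239 = 542.93
(1−α) = 542.93/789.49 = 0.6877;  α = 0.3123.
Bypass flow = 0.3123×1239 = 386.94 t/h.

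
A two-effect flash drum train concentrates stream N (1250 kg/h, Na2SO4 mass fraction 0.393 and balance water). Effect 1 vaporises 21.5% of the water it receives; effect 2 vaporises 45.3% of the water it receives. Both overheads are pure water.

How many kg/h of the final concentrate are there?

817.1 kg/h

water in feed = 1250×0.607 = 758.75 kg/h.
After stage 1: water left = (1−0.215)×758.75 = 595.62; stream total = 1086.9 kg/h.
After stage 2: water left = (1−0.453)×595.62 = 325.8; final concentrate = 817.05 kg/h.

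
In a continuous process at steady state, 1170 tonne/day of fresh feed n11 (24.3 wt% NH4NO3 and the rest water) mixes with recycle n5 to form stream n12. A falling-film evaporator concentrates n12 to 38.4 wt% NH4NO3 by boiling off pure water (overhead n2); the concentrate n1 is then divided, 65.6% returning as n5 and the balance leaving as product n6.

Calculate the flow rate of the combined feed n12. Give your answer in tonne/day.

Overall NH4NO3 balance (none leaves overhead): NH4NO3 in fresh feed = NH4NO3 in product, i.e. 1170×0.243 = (1−0.656)·n1·0.384.
n1 = 284.31/(0.384×0.344) = 2152.3 tonne/day.
Recycle n5 = 0.656×2152.3 = 1411.9 tonne/day.
Combined feed n12 = 1170 + 1411.9 = 2581.9 tonne/day.

2582 tonne/day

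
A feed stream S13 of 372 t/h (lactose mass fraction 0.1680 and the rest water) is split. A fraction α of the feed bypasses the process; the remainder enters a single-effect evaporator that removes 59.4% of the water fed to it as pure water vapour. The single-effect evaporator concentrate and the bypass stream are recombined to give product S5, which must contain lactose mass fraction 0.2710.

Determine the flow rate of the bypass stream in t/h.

All 372×0.168 = 62.496 t/h of lactose reaches S5, so S5 = 62.496/0.271 = 230.61 t/h and vapour = 141.39 t/h.
The evaporator receives (1−α)·372 of feed at 0.832 water and removes 0.594 of that water:
0.594×0.832×(1−α)×372 = 141.39
(1−α) = 141.39/183.85 = 0.7691;  α = 0.2309.
Bypass flow = 0.2309×372 = 85.911 t/h.

85.91 t/h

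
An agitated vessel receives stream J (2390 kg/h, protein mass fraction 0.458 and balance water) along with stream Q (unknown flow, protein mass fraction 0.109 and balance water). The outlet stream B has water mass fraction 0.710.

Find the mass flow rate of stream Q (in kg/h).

2218 kg/h

Let Q be the unknown flow. Total out = 2390 + Q.
water balance: 1295.4 + 0.891·Q = 0.710·(2390 + Q)
(0.891 − 0.710)·Q = 0.710×2390 − 1295.4 = 401.52
Q = 401.52 / 0.181 = 2218.3 kg/h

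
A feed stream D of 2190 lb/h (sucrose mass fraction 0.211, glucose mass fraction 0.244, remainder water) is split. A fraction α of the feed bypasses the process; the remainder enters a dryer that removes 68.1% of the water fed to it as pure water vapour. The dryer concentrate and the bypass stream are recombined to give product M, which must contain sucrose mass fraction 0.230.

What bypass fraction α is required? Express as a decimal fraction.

0.777

All 2190×0.211 = 462.09 lb/h of sucrose reaches M, so M = 462.09/0.230 = 2009.1 lb/h and vapour = 180.91 lb/h.
The evaporator receives (1−α)·2190 of feed at 0.545 water and removes 0.681 of that water:
0.681×0.545×(1−α)×2190 = 180.91
(1−α) = 180.91/812.81 = 0.2226;  α = 0.7774.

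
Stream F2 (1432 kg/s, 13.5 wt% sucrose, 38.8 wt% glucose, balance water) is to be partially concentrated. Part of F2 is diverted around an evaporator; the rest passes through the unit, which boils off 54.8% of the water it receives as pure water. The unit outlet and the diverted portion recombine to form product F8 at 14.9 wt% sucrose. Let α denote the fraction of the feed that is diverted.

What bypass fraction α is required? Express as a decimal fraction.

All 1432×0.135 = 193.32 kg/s of sucrose reaches F8, so F8 = 193.32/0.149 = 1297.4 kg/s and vapour = 134.55 kg/s.
The evaporator receives (1−α)·1432 of feed at 0.477 water and removes 0.548 of that water:
0.548×0.477×(1−α)×1432 = 134.55
(1−α) = 134.55/374.32 = 0.3595;  α = 0.6405.

0.641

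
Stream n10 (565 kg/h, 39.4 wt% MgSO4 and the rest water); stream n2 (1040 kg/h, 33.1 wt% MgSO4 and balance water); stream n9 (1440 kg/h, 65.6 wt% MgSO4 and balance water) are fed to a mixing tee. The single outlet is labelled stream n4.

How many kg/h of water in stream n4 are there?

1534 kg/h

water out = water in = 565×0.606 + 1040×0.669 + 1440×0.344 = 1533.5 kg/h.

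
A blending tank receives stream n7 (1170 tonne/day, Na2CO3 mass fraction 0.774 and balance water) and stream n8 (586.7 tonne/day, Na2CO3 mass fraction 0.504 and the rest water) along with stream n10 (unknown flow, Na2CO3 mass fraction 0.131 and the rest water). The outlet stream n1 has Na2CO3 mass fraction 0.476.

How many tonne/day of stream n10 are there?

Let n10 be the unknown flow. Total out = 1756.7 + n10.
Na2CO3 balance: 1201.3 + 0.131·n10 = 0.476·(1756.7 + n10)
(0.131 − 0.476)·n10 = 0.476×1756.7 − 1201.3 = -365.09
n10 = -365.09 / -0.345 = 1058.2 tonne/day

1058 tonne/day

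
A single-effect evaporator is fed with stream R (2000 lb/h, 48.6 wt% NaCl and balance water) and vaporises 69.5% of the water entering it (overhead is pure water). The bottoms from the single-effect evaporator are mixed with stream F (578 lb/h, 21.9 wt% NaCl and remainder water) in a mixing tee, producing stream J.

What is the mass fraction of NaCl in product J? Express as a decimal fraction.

0.5895

Vapour removed = 0.695×0.514×2000 = 714.46 lb/h; concentrate = 1285.5 lb/h.
NaCl reaching the mixer = 972 (from concentrate) + 578×0.219 = 1098.6 lb/h.
Product flow = 1285.5 + 578 = 1863.5 lb/h; NaCl fraction = 0.5895.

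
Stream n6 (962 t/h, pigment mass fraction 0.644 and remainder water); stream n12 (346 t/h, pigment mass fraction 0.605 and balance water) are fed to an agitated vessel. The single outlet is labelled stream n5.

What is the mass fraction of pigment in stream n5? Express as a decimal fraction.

Total flow out = 962 + 346 = 1308 t/h.
pigment in = 962×0.644 + 346×0.605 = 828.86 t/h.
pigment mass fraction in n5 = 828.86/1308 = 0.634.

0.634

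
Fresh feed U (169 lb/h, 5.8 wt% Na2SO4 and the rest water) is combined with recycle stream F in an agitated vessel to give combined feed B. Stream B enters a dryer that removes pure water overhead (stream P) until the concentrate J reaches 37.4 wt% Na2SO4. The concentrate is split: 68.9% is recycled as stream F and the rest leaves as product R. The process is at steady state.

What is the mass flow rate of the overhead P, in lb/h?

Overall Na2SO4 balance (none leaves overhead): Na2SO4 in fresh feed = Na2SO4 in product, i.e. 169×0.058 = (1−0.689)·J·0.374.
J = 9.802/(0.374×0.311) = 84.272 lb/h.
Recycle F = 0.689×84.272 = 58.063 lb/h.
Combined feed B = 169 + 58.063 = 227.06 lb/h.
Overhead P = B − J = 227.06 − 84.272 = 142.79 lb/h.

142.8 lb/h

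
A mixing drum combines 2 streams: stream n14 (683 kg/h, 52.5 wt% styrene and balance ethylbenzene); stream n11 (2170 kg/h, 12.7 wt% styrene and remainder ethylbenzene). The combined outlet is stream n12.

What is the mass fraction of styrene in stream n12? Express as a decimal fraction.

Total flow out = 683 + 2170 = 2853 kg/h.
styrene in = 683×0.525 + 2170×0.127 = 634.16 kg/h.
styrene mass fraction in n12 = 634.16/2853 = 0.222.

0.222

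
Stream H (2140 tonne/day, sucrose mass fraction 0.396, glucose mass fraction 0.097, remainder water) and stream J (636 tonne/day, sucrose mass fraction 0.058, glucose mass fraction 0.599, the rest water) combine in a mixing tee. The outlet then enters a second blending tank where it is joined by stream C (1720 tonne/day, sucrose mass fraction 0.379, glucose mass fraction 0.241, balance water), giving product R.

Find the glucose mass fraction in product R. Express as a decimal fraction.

0.223

Overall, product flow = 4496 tonne/day.
glucose in = 2140×0.097 + 636×0.599 + 1720×0.241 = 1003.1 tonne/day.
glucose fraction in R = 0.223.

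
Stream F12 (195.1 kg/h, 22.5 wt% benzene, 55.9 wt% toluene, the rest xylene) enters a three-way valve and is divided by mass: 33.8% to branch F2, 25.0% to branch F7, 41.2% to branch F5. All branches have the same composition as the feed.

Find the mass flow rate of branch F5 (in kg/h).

80.38 kg/h

Branch F5 flow = 0.412×195.1 = 80.381 kg/h.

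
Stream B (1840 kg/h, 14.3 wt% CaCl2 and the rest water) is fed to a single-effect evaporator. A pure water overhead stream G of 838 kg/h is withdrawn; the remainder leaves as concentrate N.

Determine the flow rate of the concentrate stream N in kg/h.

1002 kg/h

Concentrate = 1840 − 838 = 1002 kg/h.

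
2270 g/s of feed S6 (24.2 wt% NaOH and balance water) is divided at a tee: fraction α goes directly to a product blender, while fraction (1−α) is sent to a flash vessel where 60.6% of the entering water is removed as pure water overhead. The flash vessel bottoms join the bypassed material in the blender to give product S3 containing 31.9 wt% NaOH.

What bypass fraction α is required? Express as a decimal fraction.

All 2270×0.242 = 549.34 g/s of NaOH reaches S3, so S3 = 549.34/0.319 = 1722.1 g/s and vapour = 547.93 g/s.
The evaporator receives (1−α)·2270 of feed at 0.758 water and removes 0.606 of that water:
0.606×0.758×(1−α)×2270 = 547.93
(1−α) = 547.93/1042.7 = 0.5255;  α = 0.4745.

0.475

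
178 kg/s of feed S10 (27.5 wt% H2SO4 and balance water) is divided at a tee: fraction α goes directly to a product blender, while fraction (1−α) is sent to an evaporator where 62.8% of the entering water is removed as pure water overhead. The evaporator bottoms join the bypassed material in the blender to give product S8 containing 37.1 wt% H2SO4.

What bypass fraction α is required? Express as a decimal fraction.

All 178×0.275 = 48.95 kg/s of H2SO4 reaches S8, so S8 = 48.95/0.371 = 131.94 kg/s and vapour = 46.059 kg/s.
The evaporator receives (1−α)·178 of feed at 0.725 water and removes 0.628 of that water:
0.628×0.725×(1−α)×178 = 46.059
(1−α) = 46.059/81.043 = 0.5683;  α = 0.4317.

0.432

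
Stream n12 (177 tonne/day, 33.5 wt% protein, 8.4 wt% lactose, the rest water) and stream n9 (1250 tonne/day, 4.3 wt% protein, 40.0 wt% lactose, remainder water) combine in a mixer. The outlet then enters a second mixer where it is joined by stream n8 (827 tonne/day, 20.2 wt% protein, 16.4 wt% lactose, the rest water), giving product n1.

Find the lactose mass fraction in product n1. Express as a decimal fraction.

0.289

Overall, product flow = 2254 tonne/day.
lactose in = 177×0.084 + 1250×0.400 + 827×0.164 = 650.5 tonne/day.
lactose fraction in n1 = 0.289.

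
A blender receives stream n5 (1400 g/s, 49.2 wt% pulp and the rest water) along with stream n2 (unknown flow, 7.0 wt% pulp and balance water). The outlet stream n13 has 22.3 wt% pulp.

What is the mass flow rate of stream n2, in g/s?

2461 g/s

Let n2 be the unknown flow. Total out = 1400 + n2.
pulp balance: 688.8 + 0.070·n2 = 0.223·(1400 + n2)
(0.070 − 0.223)·n2 = 0.223×1400 − 688.8 = -376.6
n2 = -376.6 / -0.153 = 2461.4 g/s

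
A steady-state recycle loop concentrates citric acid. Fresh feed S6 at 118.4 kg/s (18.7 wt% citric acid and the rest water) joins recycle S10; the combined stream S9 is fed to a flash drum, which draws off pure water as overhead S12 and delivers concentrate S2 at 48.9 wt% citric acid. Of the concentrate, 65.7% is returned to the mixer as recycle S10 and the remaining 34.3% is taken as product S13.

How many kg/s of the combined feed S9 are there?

205.1 kg/s

Overall citric acid balance (none leaves overhead): citric acid in fresh feed = citric acid in product, i.e. 118.4×0.187 = (1−0.657)·S2·0.489.
S2 = 22.141/(0.489×0.343) = 132 kg/s.
Recycle S10 = 0.657×132 = 86.727 kg/s.
Combined feed S9 = 118.4 + 86.727 = 205.13 kg/s.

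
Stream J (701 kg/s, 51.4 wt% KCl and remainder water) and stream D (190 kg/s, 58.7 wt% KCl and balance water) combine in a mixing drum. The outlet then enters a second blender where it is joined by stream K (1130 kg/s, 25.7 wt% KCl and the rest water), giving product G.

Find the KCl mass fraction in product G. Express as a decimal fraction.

Overall, product flow = 2021 kg/s.
KCl in = 701×0.514 + 190×0.587 + 1130×0.257 = 762.25 kg/s.
KCl fraction in G = 0.3772.

0.3772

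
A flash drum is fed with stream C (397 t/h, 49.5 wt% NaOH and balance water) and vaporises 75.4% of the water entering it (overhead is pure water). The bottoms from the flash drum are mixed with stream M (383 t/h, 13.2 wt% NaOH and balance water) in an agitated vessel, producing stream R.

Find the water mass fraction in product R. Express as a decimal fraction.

Vapour removed = 0.754×0.505×397 = 151.17 t/h; concentrate = 245.83 t/h.
water reaching the mixer = 49.319 (from concentrate) + 383×0.868 = 381.76 t/h.
Product flow = 245.83 + 383 = 628.83 t/h; water fraction = 0.607.

0.607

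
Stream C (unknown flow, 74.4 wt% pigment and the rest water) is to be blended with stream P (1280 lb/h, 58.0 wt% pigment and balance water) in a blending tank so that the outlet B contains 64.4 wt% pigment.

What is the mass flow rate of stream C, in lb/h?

819.2 lb/h

Let C be the unknown flow. Total out = 1280 + C.
pigment balance: 742.4 + 0.744·C = 0.644·(1280 + C)
(0.744 − 0.644)·C = 0.644×1280 − 742.4 = 81.92
C = 81.92 / 0.100 = 819.2 lb/h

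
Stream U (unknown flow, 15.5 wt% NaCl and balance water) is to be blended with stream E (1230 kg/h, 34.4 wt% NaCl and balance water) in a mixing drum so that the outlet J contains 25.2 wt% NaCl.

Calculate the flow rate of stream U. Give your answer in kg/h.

Let U be the unknown flow. Total out = 1230 + U.
NaCl balance: 423.12 + 0.155·U = 0.252·(1230 + U)
(0.155 − 0.252)·U = 0.252×1230 − 423.12 = -113.16
U = -113.16 / -0.097 = 1166.6 kg/h

1167 kg/h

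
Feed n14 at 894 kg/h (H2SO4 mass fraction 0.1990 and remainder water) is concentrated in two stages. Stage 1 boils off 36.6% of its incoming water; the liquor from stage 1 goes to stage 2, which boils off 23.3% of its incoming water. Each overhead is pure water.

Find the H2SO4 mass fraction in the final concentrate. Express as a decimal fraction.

water in feed = 894×0.801 = 716.09 kg/h.
After stage 1: water left = (1−0.366)×716.09 = 454; stream total = 631.91 kg/h.
After stage 2: water left = (1−0.233)×454 = 348.22; final concentrate = 526.13 kg/h.
H2SO4 fraction = 177.91/526.13 = 0.3381.

0.3381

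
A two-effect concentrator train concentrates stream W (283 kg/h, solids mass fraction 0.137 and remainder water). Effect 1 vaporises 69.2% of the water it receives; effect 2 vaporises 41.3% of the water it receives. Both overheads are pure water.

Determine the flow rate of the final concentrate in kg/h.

82.93 kg/h

water in feed = 283×0.863 = 244.23 kg/h.
After stage 1: water left = (1−0.692)×244.23 = 75.223; stream total = 113.99 kg/h.
After stage 2: water left = (1−0.413)×75.223 = 44.156; final concentrate = 82.927 kg/h.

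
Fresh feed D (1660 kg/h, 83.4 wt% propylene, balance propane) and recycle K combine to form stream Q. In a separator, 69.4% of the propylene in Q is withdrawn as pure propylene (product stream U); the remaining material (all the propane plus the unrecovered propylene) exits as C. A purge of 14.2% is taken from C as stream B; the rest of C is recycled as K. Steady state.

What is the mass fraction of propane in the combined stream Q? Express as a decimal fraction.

0.508

propane enters only via D and leaves only via the purge: 1660×0.166 = 0.142×(propane in C), and the separator passes all propane, so propane in Q = propane in C = 1940.6 kg/h.
propylene in Q: m_A = 1660×0.834 + (1−0.142)·(1−0.694)·m_A, so m_A = 1384.4/0.7375 = 1877.3 kg/h.
Q = 1877.3 + 1940.6 = 3817.9 kg/h.
propane fraction in Q = 1940.6/3817.9 = 0.508.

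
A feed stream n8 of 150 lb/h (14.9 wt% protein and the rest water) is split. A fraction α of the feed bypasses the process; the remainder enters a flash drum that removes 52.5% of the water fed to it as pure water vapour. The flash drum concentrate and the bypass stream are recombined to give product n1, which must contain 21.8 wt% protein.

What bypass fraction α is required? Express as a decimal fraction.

0.292

All 150×0.149 = 22.35 lb/h of protein reaches n1, so n1 = 22.35/0.218 = 102.52 lb/h and vapour = 47.477 lb/h.
The evaporator receives (1−α)·150 of feed at 0.851 water and removes 0.525 of that water:
0.525×0.851×(1−α)×150 = 47.477
(1−α) = 47.477/67.016 = 0.7084;  α = 0.2916.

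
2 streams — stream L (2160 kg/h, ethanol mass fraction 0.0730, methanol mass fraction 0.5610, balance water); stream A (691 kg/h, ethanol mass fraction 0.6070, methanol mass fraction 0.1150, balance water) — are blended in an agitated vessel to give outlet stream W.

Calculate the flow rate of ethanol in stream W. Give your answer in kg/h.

ethanol out = ethanol in = 2160×0.073 + 691×0.607 = 577.12 kg/h.

577.1 kg/h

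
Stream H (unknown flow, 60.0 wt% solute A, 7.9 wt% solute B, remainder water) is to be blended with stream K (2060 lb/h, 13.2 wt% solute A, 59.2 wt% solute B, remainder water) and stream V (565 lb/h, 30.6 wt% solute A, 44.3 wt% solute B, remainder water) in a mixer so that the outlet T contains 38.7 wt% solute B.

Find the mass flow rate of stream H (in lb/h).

Let H be the unknown flow. Total out = 2625 + H.
solute B balance: 1469.8 + 0.079·H = 0.387·(2625 + H)
(0.079 − 0.387)·H = 0.387×2625 − 1469.8 = -453.94
H = -453.94 / -0.308 = 1473.8 lb/h

1474 lb/h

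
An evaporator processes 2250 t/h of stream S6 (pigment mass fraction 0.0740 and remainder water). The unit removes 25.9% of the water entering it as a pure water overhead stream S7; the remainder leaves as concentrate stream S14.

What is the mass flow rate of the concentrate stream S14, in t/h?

water entering = 2250×0.926 = 2083.5 t/h; overhead removed = 0.259×2083.5 = 539.63 t/h.
Concentrate = 2250 − 539.63 = 1710.4 t/h.

1710 t/h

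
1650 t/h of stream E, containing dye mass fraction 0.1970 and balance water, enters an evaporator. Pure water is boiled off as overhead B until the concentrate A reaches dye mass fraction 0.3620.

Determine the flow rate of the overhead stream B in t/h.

dye is conserved: 1650×0.197 = 325.05 t/h all reports to the concentrate.
Concentrate = 325.05/(target fraction) = 897.93 t/h.
Overhead = 1650 − 897.93 = 752.07 t/h.

752.1 t/h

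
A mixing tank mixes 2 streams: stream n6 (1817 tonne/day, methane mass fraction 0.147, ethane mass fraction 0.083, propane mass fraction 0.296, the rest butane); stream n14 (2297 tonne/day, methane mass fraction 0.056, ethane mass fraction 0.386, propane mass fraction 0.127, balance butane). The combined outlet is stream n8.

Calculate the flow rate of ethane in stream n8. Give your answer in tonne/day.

ethane out = ethane in = 1817×0.083 + 2297×0.386 = 1037.5 tonne/day.

1037 tonne/day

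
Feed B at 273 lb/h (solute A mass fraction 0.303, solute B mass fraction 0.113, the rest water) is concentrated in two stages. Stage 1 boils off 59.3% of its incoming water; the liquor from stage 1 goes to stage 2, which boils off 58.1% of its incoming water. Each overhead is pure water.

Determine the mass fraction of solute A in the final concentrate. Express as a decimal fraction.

0.588

water in feed = 273×0.584 = 159.43 lb/h.
After stage 1: water left = (1−0.593)×159.43 = 64.889; stream total = 178.46 lb/h.
After stage 2: water left = (1−0.581)×64.889 = 27.188; final concentrate = 140.76 lb/h.
solute A fraction = 82.719/140.76 = 0.588.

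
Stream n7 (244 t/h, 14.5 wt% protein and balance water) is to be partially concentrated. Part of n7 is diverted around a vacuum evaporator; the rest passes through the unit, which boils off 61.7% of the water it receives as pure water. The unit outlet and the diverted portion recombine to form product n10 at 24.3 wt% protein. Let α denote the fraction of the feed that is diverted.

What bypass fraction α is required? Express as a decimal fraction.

All 244×0.145 = 35.38 t/h of protein reaches n10, so n10 = 35.38/0.243 = 145.6 t/h and vapour = 98.403 t/h.
The evaporator receives (1−α)·244 of feed at 0.855 water and removes 0.617 of that water:
0.617×0.855×(1−α)×244 = 98.403
(1−α) = 98.403/128.72 = 0.7645;  α = 0.2355.

0.236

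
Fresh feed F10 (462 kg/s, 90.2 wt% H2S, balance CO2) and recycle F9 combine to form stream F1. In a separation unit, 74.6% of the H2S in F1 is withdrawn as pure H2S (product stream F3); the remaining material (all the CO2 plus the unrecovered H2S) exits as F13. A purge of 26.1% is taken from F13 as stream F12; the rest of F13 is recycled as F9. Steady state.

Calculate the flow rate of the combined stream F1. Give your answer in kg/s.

CO2 enters only via F10 and leaves only via the purge: 462×0.098 = 0.261×(CO2 in F13), and the separation unit passes all CO2, so CO2 in F1 = CO2 in F13 = 173.47 kg/s.
H2S in F1: m_A = 462×0.902 + (1−0.261)·(1−0.746)·m_A, so m_A = 416.72/0.8123 = 513.02 kg/s.
F1 = 513.02 + 173.47 = 686.49 kg/s.

686.5 kg/s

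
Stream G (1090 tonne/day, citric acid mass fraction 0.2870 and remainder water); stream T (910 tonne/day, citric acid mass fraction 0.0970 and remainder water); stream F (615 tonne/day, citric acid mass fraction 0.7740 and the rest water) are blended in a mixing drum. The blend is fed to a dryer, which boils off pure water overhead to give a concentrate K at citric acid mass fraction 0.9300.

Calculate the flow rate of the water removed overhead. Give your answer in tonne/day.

1672 tonne/day

citric acid entering = 1090×0.287 + 910×0.097 + 615×0.774 = 877.11 tonne/day.
All citric acid reports to K, so K = 877.11/0.930 = 943.13 tonne/day.
Total feed = 2615 tonne/day; overhead = 2615 − 943.13 = 1671.9 tonne/day.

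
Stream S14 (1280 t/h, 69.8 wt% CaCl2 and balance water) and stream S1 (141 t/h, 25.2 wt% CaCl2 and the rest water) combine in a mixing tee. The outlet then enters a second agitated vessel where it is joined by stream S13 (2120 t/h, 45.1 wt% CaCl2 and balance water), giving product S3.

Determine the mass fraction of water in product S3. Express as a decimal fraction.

0.468

Overall, product flow = 3541 t/h.
water in = 1280×0.302 + 141×0.748 + 2120×0.549 = 1655.9 t/h.
water fraction in S3 = 0.468.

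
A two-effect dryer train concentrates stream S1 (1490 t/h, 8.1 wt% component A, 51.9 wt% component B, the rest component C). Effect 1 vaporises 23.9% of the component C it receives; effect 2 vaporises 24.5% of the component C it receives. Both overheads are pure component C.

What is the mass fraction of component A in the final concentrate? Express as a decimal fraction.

component C in feed = 1490×0.400 = 596 t/h.
After stage 1: component C left = (1−0.239)×596 = 453.56; stream total = 1347.6 t/h.
After stage 2: component C left = (1−0.245)×453.56 = 342.43; final concentrate = 1236.4 t/h.
component A fraction = 120.69/1236.4 = 0.098.

0.098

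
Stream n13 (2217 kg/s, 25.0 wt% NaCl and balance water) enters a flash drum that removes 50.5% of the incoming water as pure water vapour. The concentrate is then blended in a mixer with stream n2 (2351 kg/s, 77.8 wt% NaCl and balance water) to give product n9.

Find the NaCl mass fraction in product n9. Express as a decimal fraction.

Vapour removed = 0.505×0.750×2217 = 839.69 kg/s; concentrate = 1377.3 kg/s.
NaCl reaching the mixer = 554.25 (from concentrate) + 2351×0.778 = 2383.3 kg/s.
Product flow = 1377.3 + 2351 = 3728.3 kg/s; NaCl fraction = 0.6393.

0.6393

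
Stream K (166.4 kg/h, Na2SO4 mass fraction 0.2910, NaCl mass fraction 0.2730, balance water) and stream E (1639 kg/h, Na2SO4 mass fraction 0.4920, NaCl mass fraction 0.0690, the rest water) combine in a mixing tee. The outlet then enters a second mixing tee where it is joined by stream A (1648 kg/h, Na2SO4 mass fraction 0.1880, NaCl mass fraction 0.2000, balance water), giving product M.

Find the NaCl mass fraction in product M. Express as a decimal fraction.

0.1413

Overall, product flow = 3453.4 kg/h.
NaCl in = 166.4×0.273 + 1639×0.069 + 1648×0.200 = 488.12 kg/h.
NaCl fraction in M = 0.1413.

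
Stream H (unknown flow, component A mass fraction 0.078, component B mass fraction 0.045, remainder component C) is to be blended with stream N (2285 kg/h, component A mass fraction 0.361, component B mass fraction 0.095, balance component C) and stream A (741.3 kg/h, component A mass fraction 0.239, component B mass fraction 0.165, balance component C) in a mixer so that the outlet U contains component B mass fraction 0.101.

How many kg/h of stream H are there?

Let H be the unknown flow. Total out = 3026.3 + H.
component B balance: 339.39 + 0.045·H = 0.101·(3026.3 + H)
(0.045 − 0.101)·H = 0.101×3026.3 − 339.39 = -33.733
H = -33.733 / -0.056 = 602.38 kg/h

602.4 kg/h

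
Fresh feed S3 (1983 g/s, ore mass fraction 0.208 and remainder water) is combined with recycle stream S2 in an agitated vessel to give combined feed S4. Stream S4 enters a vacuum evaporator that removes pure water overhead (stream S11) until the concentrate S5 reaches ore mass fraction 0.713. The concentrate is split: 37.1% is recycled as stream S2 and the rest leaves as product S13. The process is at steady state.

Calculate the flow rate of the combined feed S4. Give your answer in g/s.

Overall ore balance (none leaves overhead): ore in fresh feed = ore in product, i.e. 1983×0.208 = (1−0.371)·S5·0.713.
S5 = 412.46/(0.713×0.629) = 919.7 g/s.
Recycle S2 = 0.371×919.7 = 341.21 g/s.
Combined feed S4 = 1983 + 341.21 = 2324.2 g/s.

2324 g/s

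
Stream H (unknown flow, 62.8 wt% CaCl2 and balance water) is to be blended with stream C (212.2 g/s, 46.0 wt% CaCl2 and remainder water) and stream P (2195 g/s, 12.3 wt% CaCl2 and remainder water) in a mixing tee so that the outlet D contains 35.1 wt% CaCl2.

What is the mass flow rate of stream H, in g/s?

1723 g/s

Let H be the unknown flow. Total out = 2407.2 + H.
CaCl2 balance: 367.6 + 0.628·H = 0.351·(2407.2 + H)
(0.628 − 0.351)·H = 0.351×2407.2 − 367.6 = 477.33
H = 477.33 / 0.277 = 1723.2 g/s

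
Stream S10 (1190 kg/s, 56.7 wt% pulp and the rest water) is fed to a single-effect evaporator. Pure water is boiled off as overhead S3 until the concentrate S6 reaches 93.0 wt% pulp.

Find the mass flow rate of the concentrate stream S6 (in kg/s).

pulp is conserved: 1190×0.567 = 674.73 kg/s all reports to the concentrate.
Concentrate = 674.73/(target fraction) = 725.52 kg/s.

725.5 kg/s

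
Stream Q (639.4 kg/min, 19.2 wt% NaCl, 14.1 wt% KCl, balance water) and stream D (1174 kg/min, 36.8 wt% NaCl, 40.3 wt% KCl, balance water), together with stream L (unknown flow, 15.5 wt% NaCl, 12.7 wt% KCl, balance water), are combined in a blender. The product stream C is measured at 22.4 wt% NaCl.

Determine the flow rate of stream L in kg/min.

Let L be the unknown flow. Total out = 1813.4 + L.
NaCl balance: 554.8 + 0.155·L = 0.224·(1813.4 + L)
(0.155 − 0.224)·L = 0.224×1813.4 − 554.8 = -148.6
L = -148.6 / -0.069 = 2153.6 kg/min

2154 kg/min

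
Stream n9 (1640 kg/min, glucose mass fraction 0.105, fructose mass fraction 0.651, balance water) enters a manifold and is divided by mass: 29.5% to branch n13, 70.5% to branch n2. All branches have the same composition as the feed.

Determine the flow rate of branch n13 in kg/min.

Branch n13 flow = 0.295×1640 = 483.8 kg/min.

483.8 kg/min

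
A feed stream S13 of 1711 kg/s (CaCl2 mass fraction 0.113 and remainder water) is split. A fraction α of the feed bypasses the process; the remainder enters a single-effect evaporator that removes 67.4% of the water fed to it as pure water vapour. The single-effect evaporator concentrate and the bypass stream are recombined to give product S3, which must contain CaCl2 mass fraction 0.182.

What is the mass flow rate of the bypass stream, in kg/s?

626 kg/s

All 1711×0.113 = 193.34 kg/s of CaCl2 reaches S3, so S3 = 193.34/0.182 = 1062.3 kg/s and vapour = 648.68 kg/s.
The evaporator receives (1−α)·1711 of feed at 0.887 water and removes 0.674 of that water:
0.674×0.887×(1−α)×1711 = 648.68
(1−α) = 648.68/1022.9 = 0.6342;  α = 0.3658.
Bypass flow = 0.3658×1711 = 625.96 kg/s.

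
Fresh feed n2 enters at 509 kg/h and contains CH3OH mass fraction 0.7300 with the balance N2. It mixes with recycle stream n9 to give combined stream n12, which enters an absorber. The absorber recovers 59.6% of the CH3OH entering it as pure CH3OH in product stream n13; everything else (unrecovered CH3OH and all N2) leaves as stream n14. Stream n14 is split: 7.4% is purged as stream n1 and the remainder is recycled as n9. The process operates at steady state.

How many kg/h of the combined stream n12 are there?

2451 kg/h

N2 enters only via n2 and leaves only via the purge: 509×0.270 = 0.074×(N2 in n14), and the absorber passes all N2, so N2 in n12 = N2 in n14 = 1857.2 kg/h.
CH3OH in n12: m_A = 509×0.730 + (1−0.074)·(1−0.596)·m_A, so m_A = 371.57/0.6259 = 593.66 kg/h.
n12 = 593.66 + 1857.2 = 2450.8 kg/h.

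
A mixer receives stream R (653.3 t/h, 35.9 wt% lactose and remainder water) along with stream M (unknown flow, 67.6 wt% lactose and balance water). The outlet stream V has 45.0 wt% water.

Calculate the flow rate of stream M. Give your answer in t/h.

Let M be the unknown flow. Total out = 653.3 + M.
water balance: 418.77 + 0.324·M = 0.450·(653.3 + M)
(0.324 − 0.450)·M = 0.450×653.3 − 418.77 = -124.78
M = -124.78 / -0.126 = 990.32 t/h

990.3 t/h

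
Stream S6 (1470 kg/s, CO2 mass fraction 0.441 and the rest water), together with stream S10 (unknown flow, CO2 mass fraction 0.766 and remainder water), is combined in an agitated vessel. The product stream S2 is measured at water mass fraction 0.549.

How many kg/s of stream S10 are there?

Let S10 be the unknown flow. Total out = 1470 + S10.
water balance: 821.73 + 0.234·S10 = 0.549·(1470 + S10)
(0.234 − 0.549)·S10 = 0.549×1470 − 821.73 = -14.7
S10 = -14.7 / -0.315 = 46.667 kg/s

46.67 kg/s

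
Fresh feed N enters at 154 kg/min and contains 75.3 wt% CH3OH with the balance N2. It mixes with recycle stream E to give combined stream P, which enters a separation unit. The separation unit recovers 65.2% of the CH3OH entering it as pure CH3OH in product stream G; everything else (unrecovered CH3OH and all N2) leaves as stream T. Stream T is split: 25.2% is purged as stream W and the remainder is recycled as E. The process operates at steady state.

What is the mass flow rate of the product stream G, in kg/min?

CH3OH in P: m_A = 154×0.753 + (1−0.252)·(1−0.652)·m_A, so m_A = 115.96/0.7397 = 156.77 kg/min.
Product G = 0.652×156.77 = 102.21 kg/min.

102.2 kg/min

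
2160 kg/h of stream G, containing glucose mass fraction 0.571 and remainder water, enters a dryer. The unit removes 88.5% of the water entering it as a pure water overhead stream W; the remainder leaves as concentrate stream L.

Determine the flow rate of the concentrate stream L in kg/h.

1340 kg/h

water entering = 2160×0.429 = 926.64 kg/h; overhead removed = 0.885×926.64 = 820.08 kg/h.
Concentrate = 2160 − 820.08 = 1339.9 kg/h.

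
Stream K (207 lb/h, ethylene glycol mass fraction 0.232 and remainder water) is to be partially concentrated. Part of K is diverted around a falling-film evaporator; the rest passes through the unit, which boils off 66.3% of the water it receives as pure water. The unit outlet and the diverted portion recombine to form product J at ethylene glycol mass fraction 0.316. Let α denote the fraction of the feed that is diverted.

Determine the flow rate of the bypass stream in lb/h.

98.93 lb/h

All 207×0.232 = 48.024 lb/h of ethylene glycol reaches J, so J = 48.024/0.316 = 151.97 lb/h and vapour = 55.025 lb/h.
The evaporator receives (1−α)·207 of feed at 0.768 water and removes 0.663 of that water:
0.663×0.768×(1−α)×207 = 55.025
(1−α) = 55.025/105.4 = 0.5221;  α = 0.4779.
Bypass flow = 0.4779×207 = 98.934 lb/h.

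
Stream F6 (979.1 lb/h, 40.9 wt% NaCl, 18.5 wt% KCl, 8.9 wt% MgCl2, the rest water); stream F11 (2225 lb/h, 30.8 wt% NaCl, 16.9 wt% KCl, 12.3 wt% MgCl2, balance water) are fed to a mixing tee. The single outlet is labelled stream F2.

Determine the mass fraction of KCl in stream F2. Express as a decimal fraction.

0.1739

Total flow out = 979.1 + 2225 = 3204.1 lb/h.
KCl in = 979.1×0.185 + 2225×0.169 = 557.16 lb/h.
KCl mass fraction in F2 = 557.16/3204.1 = 0.1739.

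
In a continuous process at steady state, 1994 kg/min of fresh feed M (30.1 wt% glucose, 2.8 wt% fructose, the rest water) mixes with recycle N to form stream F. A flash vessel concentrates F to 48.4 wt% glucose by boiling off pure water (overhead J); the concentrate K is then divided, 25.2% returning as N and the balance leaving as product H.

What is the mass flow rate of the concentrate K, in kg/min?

1658 kg/min

Overall glucose balance (none leaves overhead): glucose in fresh feed = glucose in product, i.e. 1994×0.301 = (1−0.252)·K·0.484.
K = 600.19/(0.484×0.748) = 1657.8 kg/min.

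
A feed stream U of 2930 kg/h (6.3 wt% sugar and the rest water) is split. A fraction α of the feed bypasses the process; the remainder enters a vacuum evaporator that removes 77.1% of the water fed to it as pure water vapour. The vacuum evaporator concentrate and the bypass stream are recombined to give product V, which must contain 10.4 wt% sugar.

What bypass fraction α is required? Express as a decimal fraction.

0.454

All 2930×0.063 = 184.59 kg/h of sugar reaches V, so V = 184.59/0.104 = 1774.9 kg/h and vapour = 1155.1 kg/h.
The evaporator receives (1−α)·2930 of feed at 0.937 water and removes 0.771 of that water:
0.771×0.937×(1−α)×2930 = 1155.1
(1−α) = 1155.1/2116.7 = 0.5457;  α = 0.4543.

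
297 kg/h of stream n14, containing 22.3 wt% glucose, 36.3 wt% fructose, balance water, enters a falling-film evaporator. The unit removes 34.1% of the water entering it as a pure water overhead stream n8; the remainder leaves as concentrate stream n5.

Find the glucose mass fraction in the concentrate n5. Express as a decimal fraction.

glucose is not removed: 297×0.223 = 66.231 kg/h of glucose enters n5.
water entering = 297×0.414 = 122.96 kg/h; overhead removed = 0.341×122.96 = 41.929 kg/h.
Concentrate = 297 − 41.929 = 255.07 kg/h.
Mass fraction = 66.231/255.07 = 0.2597.

0.2597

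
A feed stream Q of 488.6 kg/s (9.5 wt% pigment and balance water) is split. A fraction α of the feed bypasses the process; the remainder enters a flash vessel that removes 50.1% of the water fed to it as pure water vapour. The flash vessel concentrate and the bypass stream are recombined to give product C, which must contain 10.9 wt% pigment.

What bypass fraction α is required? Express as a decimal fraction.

0.717

All 488.6×0.095 = 46.417 kg/s of pigment reaches C, so C = 46.417/0.109 = 425.84 kg/s and vapour = 62.756 kg/s.
The evaporator receives (1−α)·488.6 of feed at 0.905 water and removes 0.501 of that water:
0.501×0.905×(1−α)×488.6 = 62.756
(1−α) = 62.756/221.53 = 0.2833;  α = 0.7167.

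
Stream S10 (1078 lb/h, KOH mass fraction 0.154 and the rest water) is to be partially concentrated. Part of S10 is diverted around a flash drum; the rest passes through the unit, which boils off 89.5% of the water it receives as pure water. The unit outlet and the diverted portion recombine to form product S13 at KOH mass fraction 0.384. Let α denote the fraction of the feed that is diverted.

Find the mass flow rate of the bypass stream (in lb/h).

All 1078×0.154 = 166.01 lb/h of KOH reaches S13, so S13 = 166.01/0.384 = 432.32 lb/h and vapour = 645.68 lb/h.
The evaporator receives (1−α)·1078 of feed at 0.846 water and removes 0.895 of that water:
0.895×0.846×(1−α)×1078 = 645.68
(1−α) = 645.68/816.23 = 0.7910;  α = 0.2090.
Bypass flow = 0.2090×1078 = 225.25 lb/h.

225.2 lb/h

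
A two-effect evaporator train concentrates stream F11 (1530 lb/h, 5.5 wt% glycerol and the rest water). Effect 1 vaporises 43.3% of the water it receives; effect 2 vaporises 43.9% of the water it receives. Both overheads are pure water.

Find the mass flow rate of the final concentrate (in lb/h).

544.1 lb/h

water in feed = 1530×0.945 = 1445.8 lb/h.
After stage 1: water left = (1−0.433)×1445.8 = 819.8; stream total = 903.95 lb/h.
After stage 2: water left = (1−0.439)×819.8 = 459.91; final concentrate = 544.06 lb/h.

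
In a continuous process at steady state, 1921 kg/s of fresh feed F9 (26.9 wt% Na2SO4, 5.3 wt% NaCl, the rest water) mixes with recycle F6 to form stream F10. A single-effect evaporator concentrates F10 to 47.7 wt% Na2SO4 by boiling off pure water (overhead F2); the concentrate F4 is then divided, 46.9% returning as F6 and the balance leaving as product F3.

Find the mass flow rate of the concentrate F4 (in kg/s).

Overall Na2SO4 balance (none leaves overhead): Na2SO4 in fresh feed = Na2SO4 in product, i.e. 1921×0.269 = (1−0.469)·F4·0.477.
F4 = 516.75/(0.477×0.531) = 2040.2 kg/s.

2040 kg/s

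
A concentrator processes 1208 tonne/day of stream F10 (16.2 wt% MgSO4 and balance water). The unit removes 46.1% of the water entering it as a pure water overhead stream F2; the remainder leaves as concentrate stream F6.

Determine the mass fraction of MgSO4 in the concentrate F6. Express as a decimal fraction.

0.264

MgSO4 is not removed: 1208×0.162 = 195.7 tonne/day of MgSO4 enters F6.
water entering = 1208×0.838 = 1012.3 tonne/day; overhead removed = 0.461×1012.3 = 466.67 tonne/day.
Concentrate = 1208 − 466.67 = 741.33 tonne/day.
Mass fraction = 195.7/741.33 = 0.264.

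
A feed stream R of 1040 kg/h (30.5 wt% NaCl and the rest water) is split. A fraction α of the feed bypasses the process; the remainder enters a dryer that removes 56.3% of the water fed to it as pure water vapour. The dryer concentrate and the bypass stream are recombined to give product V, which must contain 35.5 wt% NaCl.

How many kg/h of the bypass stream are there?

665.6 kg/h

All 1040×0.305 = 317.2 kg/h of NaCl reaches V, so V = 317.2/0.355 = 893.52 kg/h and vapour = 146.48 kg/h.
The evaporator receives (1−α)·1040 of feed at 0.695 water and removes 0.563 of that water:
0.563×0.695×(1−α)×1040 = 146.48
(1−α) = 146.48/406.94 = 0.3600;  α = 0.6400.
Bypass flow = 0.6400×1040 = 665.65 kg/h.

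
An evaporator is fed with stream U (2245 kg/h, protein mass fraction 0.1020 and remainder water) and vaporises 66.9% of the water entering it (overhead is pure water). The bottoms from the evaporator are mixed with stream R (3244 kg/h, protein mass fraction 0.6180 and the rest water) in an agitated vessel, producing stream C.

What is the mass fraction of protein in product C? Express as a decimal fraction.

0.5395

Vapour removed = 0.669×0.898×2245 = 1348.7 kg/h; concentrate = 896.29 kg/h.
protein reaching the mixer = 228.99 (from concentrate) + 3244×0.618 = 2233.8 kg/h.
Product flow = 896.29 + 3244 = 4140.3 kg/h; protein fraction = 0.5395.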